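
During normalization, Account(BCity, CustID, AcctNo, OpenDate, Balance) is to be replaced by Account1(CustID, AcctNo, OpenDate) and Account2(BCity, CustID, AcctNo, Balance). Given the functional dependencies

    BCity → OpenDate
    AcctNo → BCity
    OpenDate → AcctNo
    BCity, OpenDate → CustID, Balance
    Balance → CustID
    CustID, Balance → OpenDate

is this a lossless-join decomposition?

Yes

Common attributes: Account1 ∩ Account2 = {CustID, AcctNo}.
Closure of {CustID, AcctNo}: AcctNo → BCity applies, adding BCity; BCity → OpenDate applies, adding OpenDate; BCity, OpenDate → CustID, Balance applies, adding Balance. So (CustID, AcctNo)⁺ = {BCity, CustID, AcctNo, OpenDate, Balance}.
This closure contains every attribute of Account1, so Account1 ∩ Account2 → Account1. The join is lossless.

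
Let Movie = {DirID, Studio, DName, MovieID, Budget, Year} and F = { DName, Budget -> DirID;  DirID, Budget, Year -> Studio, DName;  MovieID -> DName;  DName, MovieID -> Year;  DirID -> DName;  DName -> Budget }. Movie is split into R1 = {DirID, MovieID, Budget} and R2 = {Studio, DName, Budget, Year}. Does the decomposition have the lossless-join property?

No

Common attributes: R1 ∩ R2 = {Budget}.
No dependency enlarges {Budget}, so (Budget)⁺ = {Budget}.
The closure contains neither all of R1 = {DirID, MovieID, Budget} nor all of R2 = {Studio, DName, Budget, Year}, so the common attributes are not a superkey of either fragment. The join is lossy.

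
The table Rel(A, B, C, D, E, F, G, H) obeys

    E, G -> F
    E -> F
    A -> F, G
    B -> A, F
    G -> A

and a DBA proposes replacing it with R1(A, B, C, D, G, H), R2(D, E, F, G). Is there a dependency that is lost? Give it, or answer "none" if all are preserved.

E, G → F lies within R2.
E → F lies within R2.
A → F, G: restricted closure across fragments reaches F, G.
B → A, F: restricted closure across fragments reaches A, F.
G → A lies within R1.
Every dependency is enforceable on the fragments, so the decomposition is dependency-preserving.

none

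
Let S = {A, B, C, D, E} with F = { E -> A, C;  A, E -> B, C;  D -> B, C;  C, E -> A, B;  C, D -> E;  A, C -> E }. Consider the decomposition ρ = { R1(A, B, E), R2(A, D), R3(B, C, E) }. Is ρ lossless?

No

Chase test. Columns are A, B, C, D, E; row i has aⱼ where attribute j ∈ Ri, else bᵢⱼ.
Initial tableau (one row per fragment):
  row 1: a1 a2 b13 b14 a5
  row 2: a1 b22 b23 a4 b25
  row 3: b31 a2 a3 b34 a5
Rows 1 and 3 agree on E; apply E→A, C and equate their A, C entries.
No row becomes fully distinguished — the join is lossy.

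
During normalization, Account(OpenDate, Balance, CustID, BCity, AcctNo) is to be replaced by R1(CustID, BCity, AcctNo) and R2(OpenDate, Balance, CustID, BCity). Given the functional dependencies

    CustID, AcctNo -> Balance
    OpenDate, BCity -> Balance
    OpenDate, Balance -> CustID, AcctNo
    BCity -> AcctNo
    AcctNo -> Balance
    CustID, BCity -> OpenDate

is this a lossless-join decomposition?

Common attributes: R1 ∩ R2 = {CustID, BCity}.
Closure of {CustID, BCity}: BCity → AcctNo applies, adding AcctNo; AcctNo → Balance applies, adding Balance; CustID, BCity → OpenDate applies, adding OpenDate. So (CustID, BCity)⁺ = {OpenDate, Balance, CustID, BCity, AcctNo}.
This closure contains every attribute of R1, so R1 ∩ R2 → R1. The join is lossless.

Yes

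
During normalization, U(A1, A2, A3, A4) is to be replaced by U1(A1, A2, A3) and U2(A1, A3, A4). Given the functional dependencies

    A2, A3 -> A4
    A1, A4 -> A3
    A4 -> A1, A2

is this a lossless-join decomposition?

Common attributes: U1 ∩ U2 = {A1, A3}.
No dependency enlarges {A1, A3}, so (A1, A3)⁺ = {A1, A3}.
The closure contains neither all of U1 = {A1, A2, A3} nor all of U2 = {A1, A3, A4}, so the common attributes are not a superkey of either fragment. The join is lossy.

No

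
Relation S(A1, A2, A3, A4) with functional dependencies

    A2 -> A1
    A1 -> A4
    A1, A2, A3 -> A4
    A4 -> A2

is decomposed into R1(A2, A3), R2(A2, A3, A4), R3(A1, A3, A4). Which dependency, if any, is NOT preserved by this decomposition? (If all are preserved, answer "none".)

none

A2 → A1: restricted closure across fragments reaches A1.
A1 → A4 lies within R3.
A1, A2, A3 → A4: restricted closure across fragments reaches A4.
A4 → A2 lies within R2.
Every dependency is enforceable on the fragments, so the decomposition is dependency-preserving.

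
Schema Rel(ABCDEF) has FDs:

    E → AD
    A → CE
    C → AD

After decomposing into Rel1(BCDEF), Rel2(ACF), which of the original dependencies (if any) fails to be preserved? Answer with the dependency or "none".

E → AD: restricted closure across fragments reaches AD.
A → CE: restricted closure across fragments reaches CE.
C → AD: restricted closure across fragments reaches AD.
Every dependency is enforceable on the fragments, so the decomposition is dependency-preserving.

none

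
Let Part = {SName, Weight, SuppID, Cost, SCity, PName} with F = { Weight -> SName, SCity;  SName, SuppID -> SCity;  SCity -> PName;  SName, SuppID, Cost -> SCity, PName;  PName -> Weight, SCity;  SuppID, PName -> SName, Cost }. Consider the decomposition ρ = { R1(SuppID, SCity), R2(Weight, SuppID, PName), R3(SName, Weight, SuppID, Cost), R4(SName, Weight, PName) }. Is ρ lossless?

No

Chase test. Columns are SName, Weight, SuppID, Cost, SCity, PName; row i has aⱼ where attribute j ∈ Ri, else bᵢⱼ.
Initial tableau (one row per fragment):
  row 1: b11 b12 a3 b14 a5 b16
  row 2: b21 a2 a3 b24 b25 a6
  row 3: a1 a2 a3 a4 b35 b36
  row 4: a1 a2 b43 b44 b45 a6
Rows 2 and 3 agree on Weight; apply Weight→SName, SCity and equate their SName, SCity entries.
Rows 2 and 4 agree on Weight; apply Weight→SName, SCity and equate their SName, SCity entries.
Rows 2 and 3 agree on SCity; apply SCity→PName and equate their PName entries.
Rows 2 and 3 agree on SuppID, PName; apply SuppID, PName→SName, Cost and equate their SName, Cost entries.
No row becomes fully distinguished — the join is lossy.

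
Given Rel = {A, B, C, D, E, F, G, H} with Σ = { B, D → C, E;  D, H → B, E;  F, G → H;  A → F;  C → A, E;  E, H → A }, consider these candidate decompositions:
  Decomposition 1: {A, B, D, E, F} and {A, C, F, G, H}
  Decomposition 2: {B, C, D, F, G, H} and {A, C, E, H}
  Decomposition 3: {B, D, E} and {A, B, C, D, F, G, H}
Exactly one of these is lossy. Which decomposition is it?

Decomposition 1

Decomposition 1: common = {A, F}, closure = {A, F} → lossy.
Decomposition 2: common = {C, H}, closure = {A, C, E, F, H} → lossless.
Decomposition 3: common = {B, D}, closure = {A, B, C, D, E, F} → lossless.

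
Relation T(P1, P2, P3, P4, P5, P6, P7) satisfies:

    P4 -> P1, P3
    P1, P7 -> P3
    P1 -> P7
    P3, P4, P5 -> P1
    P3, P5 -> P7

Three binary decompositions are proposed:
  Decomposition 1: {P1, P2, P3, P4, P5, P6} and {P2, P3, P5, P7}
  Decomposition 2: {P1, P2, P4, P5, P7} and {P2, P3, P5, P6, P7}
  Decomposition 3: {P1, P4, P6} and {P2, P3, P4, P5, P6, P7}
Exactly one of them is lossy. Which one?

Decomposition 2

Decomposition 1: common = {P2, P3, P5}, closure = {P2, P3, P5, P7} → lossless.
Decomposition 2: common = {P2, P5, P7}, closure = {P2, P5, P7} → lossy.
Decomposition 3: common = {P4, P6}, closure = {P1, P3, P4, P6, P7} → lossless.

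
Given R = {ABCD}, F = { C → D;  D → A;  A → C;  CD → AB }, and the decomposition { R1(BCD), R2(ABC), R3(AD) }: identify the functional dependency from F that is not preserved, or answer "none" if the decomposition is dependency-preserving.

C → D lies within R1.
D → A lies within R3.
A → C lies within R2.
CD → AB: restricted closure across fragments reaches AB.
Every dependency is enforceable on the fragments, so the decomposition is dependency-preserving.

none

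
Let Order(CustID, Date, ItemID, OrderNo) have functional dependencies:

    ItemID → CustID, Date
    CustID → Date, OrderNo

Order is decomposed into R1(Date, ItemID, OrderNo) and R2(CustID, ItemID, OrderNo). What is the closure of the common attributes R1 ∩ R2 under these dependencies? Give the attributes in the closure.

CustID, Date, ItemID, OrderNo

R1 ∩ R2 = {ItemID, OrderNo}.
ItemID → CustID, Date applies, adding CustID, Date
Closure: {CustID, Date, ItemID, OrderNo}.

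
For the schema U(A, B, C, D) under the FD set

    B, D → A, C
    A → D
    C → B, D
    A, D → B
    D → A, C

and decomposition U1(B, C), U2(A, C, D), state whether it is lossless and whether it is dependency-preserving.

lossless and dependency-preserving

Lossless test: (C)⁺ = {A, B, C, D}, which contains all of one fragment — lossless.
Dependency preservation: B, D → A, C; C → B, D; A, D → B are not contained in any single fragment, but the restricted closure of each left-hand side across the fragments still reaches the right-hand side; the remaining FDs each lie inside some fragment. All dependencies are preserved.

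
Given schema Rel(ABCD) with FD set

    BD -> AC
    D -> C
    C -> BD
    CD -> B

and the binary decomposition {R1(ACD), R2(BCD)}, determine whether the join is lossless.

Common attributes: R1 ∩ R2 = {CD}.
Closure of {CD}: C → BD applies, adding B; BD → AC applies, adding A. So (CD)⁺ = {ABCD}.
This closure contains every attribute of R1, so R1 ∩ R2 → R1. The join is lossless.

Yes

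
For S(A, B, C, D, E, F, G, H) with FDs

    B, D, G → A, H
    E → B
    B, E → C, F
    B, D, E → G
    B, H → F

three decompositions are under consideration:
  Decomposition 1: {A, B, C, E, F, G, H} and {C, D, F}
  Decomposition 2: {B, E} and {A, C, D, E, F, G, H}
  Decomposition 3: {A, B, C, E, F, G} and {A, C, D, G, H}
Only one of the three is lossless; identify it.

Decomposition 1: common = {C, F}, closure = {C, F} → lossy.
Decomposition 2: common = {E}, closure = {B, C, E, F} → lossless.
Decomposition 3: common = {A, C, G}, closure = {A, C, G} → lossy.

Decomposition 2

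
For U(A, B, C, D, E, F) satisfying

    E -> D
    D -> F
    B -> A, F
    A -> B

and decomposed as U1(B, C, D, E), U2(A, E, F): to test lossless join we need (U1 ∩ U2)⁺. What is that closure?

D, E, F

U1 ∩ U2 = {E}.
E → D applies, adding D
D → F applies, adding F
Closure: {D, E, F}.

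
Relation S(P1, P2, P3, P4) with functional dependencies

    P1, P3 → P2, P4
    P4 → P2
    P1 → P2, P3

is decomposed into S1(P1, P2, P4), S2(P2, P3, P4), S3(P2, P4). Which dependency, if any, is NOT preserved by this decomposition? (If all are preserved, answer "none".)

Check P1 → P2, P3: no single fragment contains all of {P1, P2, P3}, and the restricted closure of {P1} across the fragments never reaches {P2, P3}.
P1, P3 → P2, P4 is preserved.
P4 → P2 is preserved.

P1 → P2, P3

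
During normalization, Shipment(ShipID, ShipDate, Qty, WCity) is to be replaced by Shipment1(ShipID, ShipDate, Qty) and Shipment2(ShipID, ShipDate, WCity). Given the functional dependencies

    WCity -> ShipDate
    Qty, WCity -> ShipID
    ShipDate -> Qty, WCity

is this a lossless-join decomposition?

Yes

Common attributes: Shipment1 ∩ Shipment2 = {ShipID, ShipDate}.
Closure of {ShipID, ShipDate}: ShipDate → Qty, WCity applies, adding Qty, WCity. So (ShipID, ShipDate)⁺ = {ShipID, ShipDate, Qty, WCity}.
This closure contains every attribute of Shipment1, so Shipment1 ∩ Shipment2 → Shipment1. The join is lossless.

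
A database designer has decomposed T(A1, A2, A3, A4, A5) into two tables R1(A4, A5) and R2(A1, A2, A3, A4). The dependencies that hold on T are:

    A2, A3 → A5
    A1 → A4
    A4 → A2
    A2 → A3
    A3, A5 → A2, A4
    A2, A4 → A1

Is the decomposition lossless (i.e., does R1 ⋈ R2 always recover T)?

Yes

Common attributes: R1 ∩ R2 = {A4}.
Closure of {A4}: A4 → A2 applies, adding A2; A2 → A3 applies, adding A3; A2, A4 → A1 applies, adding A1; A2, A3 → A5 applies, adding A5. So (A4)⁺ = {A1, A2, A3, A4, A5}.
This closure contains every attribute of R1, so R1 ∩ R2 → R1. The join is lossless.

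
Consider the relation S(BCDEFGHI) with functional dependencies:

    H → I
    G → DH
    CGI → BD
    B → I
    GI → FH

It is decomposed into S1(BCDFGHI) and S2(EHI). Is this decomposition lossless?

No

Common attributes: S1 ∩ S2 = {HI}.
No dependency enlarges {HI}, so (HI)⁺ = {HI}.
The closure contains neither all of S1 = {BCDFGHI} nor all of S2 = {EHI}, so the common attributes are not a superkey of either fragment. The join is lossy.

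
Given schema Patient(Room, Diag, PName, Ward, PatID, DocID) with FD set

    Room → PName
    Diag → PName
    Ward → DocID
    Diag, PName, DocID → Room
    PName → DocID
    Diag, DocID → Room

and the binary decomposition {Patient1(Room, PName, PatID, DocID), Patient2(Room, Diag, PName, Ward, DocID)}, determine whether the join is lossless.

Common attributes: Patient1 ∩ Patient2 = {Room, PName, DocID}.
No dependency enlarges {Room, PName, DocID}, so (Room, PName, DocID)⁺ = {Room, PName, DocID}.
The closure contains neither all of Patient1 = {Room, PName, PatID, DocID} nor all of Patient2 = {Room, Diag, PName, Ward, DocID}, so the common attributes are not a superkey of either fragment. The join is lossy.

No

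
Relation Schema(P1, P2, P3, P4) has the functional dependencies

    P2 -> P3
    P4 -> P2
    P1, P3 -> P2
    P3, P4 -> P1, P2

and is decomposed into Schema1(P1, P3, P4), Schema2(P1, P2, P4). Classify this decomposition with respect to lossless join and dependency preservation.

lossless but not dependency-preserving

Lossless test: (P1, P4)⁺ = {P1, P2, P3, P4}, which contains all of one fragment — lossless.
Dependency preservation: the restricted closure of {P2} across the fragments never reaches {P3}, so P2 → P3 cannot be enforced without a join — not preserved.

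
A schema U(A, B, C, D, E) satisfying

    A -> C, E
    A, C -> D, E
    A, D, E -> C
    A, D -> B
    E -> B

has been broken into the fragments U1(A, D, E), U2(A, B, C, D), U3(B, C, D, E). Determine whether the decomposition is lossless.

Yes

Chase test. Columns are A, B, C, D, E; row i has aⱼ where attribute j ∈ Ui, else bᵢⱼ.
Initial tableau (one row per fragment):
  row 1: a1 b12 b13 a4 a5
  row 2: a1 a2 a3 a4 b25
  row 3: b31 a2 a3 a4 a5
Rows 1 and 2 agree on A; apply A→C, E and equate their C, E entries.
Rows 1 and 2 agree on A, D; apply A, D→B and equate their B entries.
Row 1 is now all distinguished symbols — the join is lossless.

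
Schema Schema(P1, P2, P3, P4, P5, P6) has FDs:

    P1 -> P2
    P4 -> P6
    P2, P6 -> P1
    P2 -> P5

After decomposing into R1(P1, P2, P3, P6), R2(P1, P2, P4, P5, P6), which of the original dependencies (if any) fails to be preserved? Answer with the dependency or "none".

P1 → P2 lies within R1.
P4 → P6 lies within R2.
P2, P6 → P1 lies within R1.
P2 → P5 lies within R2.
Every dependency is enforceable on the fragments, so the decomposition is dependency-preserving.

none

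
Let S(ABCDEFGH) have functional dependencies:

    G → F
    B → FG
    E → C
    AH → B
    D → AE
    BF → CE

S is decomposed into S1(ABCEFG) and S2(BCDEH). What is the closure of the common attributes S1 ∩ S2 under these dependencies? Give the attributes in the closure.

BCEFG

S1 ∩ S2 = {BCE}.
B → FG applies, adding FG
Closure: {BCEFG}.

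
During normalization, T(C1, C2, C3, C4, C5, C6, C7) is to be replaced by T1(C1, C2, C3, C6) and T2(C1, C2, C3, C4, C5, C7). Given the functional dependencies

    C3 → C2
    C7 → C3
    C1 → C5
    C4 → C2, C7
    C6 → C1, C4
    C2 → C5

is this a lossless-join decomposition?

No

Common attributes: T1 ∩ T2 = {C1, C2, C3}.
Closure of {C1, C2, C3}: C1 → C5 applies, adding C5. So (C1, C2, C3)⁺ = {C1, C2, C3, C5}.
The closure contains neither all of T1 = {C1, C2, C3, C6} nor all of T2 = {C1, C2, C3, C4, C5, C7}, so the common attributes are not a superkey of either fragment. The join is lossy.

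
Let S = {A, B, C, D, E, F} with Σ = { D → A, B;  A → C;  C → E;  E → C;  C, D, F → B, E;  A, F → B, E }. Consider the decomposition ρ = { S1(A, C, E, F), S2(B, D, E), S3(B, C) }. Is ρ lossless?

Chase test. Columns are A, B, C, D, E, F; row i has aⱼ where attribute j ∈ Si, else bᵢⱼ.
Initial tableau (one row per fragment):
  row 1: a1 b12 a3 b14 a5 a6
  row 2: b21 a2 b23 a4 a5 b26
  row 3: b31 a2 a3 b34 b35 b36
Rows 1 and 3 agree on C; apply C→E and equate their E entries.
Rows 1 and 2 agree on E; apply E→C and equate their C entries.
No row becomes fully distinguished — the join is lossy.

No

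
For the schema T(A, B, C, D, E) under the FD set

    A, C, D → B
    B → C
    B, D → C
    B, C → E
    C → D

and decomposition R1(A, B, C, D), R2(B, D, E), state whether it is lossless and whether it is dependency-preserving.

lossless and dependency-preserving

Lossless test: (B, D)⁺ = {B, C, D, E}, which contains all of one fragment — lossless.
Dependency preservation: B, C → E is not contained in any single fragment, but the restricted closure of its left-hand side across the fragments still reaches the right-hand side; the remaining FDs each lie inside some fragment. All dependencies are preserved.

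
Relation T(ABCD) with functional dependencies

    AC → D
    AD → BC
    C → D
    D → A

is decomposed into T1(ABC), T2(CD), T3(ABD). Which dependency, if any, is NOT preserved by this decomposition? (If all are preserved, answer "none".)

AC → D: restricted closure across fragments reaches D.
AD → BC: restricted closure across fragments reaches BC.
C → D lies within T2.
D → A lies within T3.
Every dependency is enforceable on the fragments, so the decomposition is dependency-preserving.

none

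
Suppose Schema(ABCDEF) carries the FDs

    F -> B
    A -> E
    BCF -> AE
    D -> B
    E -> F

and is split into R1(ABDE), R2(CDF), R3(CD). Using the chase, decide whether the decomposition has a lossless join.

Chase test. Columns are ABCDEF; row i has aⱼ where attribute j ∈ Ri, else bᵢⱼ.
Initial tableau (one row per fragment):
  row 1: a1 a2 b13 a4 a5 b16
  row 2: b21 b22 a3 a4 b25 a6
  row 3: b31 b32 a3 a4 b35 b36
Rows 1 and 2 agree on D; apply D→B and equate their B entries.
Rows 1 and 3 agree on D; apply D→B and equate their B entries.
No row becomes fully distinguished — the join is lossy.

No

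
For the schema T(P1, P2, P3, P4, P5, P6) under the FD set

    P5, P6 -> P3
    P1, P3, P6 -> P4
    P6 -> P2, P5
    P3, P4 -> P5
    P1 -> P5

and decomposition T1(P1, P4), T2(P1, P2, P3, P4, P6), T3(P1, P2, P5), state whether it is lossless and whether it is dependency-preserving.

Lossless test (chase): Rows 1 and 2 agree on P1; apply P1→P5 and equate their P5 entries. Rows 1 and 3 agree on P1; apply P1→P5 and equate their P5 entries. Row 2 is now all distinguished symbols — the join is lossless.
Dependency preservation: the restricted closure of {P6} across the fragments never reaches {P2, P5}, so P6 → P2, P5 cannot be enforced without a join — not preserved.

lossless but not dependency-preserving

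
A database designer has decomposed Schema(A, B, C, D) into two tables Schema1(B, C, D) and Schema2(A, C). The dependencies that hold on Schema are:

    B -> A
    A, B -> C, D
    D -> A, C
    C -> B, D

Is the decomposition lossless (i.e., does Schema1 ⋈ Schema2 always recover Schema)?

Yes

Common attributes: Schema1 ∩ Schema2 = {C}.
Closure of {C}: C → B, D applies, adding B, D; B → A applies, adding A. So (C)⁺ = {A, B, C, D}.
This closure contains every attribute of Schema1, so Schema1 ∩ Schema2 → Schema1. The join is lossless.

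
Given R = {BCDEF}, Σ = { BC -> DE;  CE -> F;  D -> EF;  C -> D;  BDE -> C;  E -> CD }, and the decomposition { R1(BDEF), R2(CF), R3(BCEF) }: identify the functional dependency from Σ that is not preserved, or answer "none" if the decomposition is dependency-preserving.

BC → DE: restricted closure across fragments reaches DE.
CE → F lies within R3.
D → EF lies within R1.
C → D: restricted closure across fragments reaches D.
BDE → C: restricted closure across fragments reaches C.
E → CD: restricted closure across fragments reaches CD.
Every dependency is enforceable on the fragments, so the decomposition is dependency-preserving.

none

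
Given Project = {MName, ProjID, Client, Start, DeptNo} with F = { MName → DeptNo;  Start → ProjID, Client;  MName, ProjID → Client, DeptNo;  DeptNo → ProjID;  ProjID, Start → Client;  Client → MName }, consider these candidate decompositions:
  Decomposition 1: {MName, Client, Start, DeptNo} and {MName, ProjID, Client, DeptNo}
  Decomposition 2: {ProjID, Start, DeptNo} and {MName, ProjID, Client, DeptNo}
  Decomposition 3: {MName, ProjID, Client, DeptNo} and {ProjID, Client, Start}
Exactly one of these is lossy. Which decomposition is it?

Decomposition 2

Decomposition 1: common = {MName, Client, DeptNo}, closure = {MName, ProjID, Client, DeptNo} → lossless.
Decomposition 2: common = {ProjID, DeptNo}, closure = {ProjID, DeptNo} → lossy.
Decomposition 3: common = {ProjID, Client}, closure = {MName, ProjID, Client, DeptNo} → lossless.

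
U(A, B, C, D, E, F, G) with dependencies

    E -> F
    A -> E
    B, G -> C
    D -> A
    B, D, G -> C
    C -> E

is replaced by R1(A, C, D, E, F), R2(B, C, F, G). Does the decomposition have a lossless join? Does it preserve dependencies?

Lossless test: (C, F)⁺ = {C, E, F}, which is a superkey of neither fragment — lossy.
Dependency preservation: B, D, G → C is not contained in any single fragment, but the restricted closure of its left-hand side across the fragments still reaches the right-hand side; the remaining FDs each lie inside some fragment. All dependencies are preserved.

lossy but dependency-preserving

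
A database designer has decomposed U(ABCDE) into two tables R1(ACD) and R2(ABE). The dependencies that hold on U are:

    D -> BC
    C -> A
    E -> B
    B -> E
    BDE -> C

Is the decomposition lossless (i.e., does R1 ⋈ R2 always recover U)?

No

Common attributes: R1 ∩ R2 = {A}.
No dependency enlarges {A}, so (A)⁺ = {A}.
The closure contains neither all of R1 = {ACD} nor all of R2 = {ABE}, so the common attributes are not a superkey of either fragment. The join is lossy.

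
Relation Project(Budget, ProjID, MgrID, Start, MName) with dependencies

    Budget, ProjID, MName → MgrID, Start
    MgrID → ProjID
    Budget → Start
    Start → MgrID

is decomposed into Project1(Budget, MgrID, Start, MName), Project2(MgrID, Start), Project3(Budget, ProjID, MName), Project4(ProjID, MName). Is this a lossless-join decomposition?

Chase test. Columns are Budget, ProjID, MgrID, Start, MName; row i has aⱼ where attribute j ∈ Projecti, else bᵢⱼ.
Initial tableau (one row per fragment):
  row 1: a1 b12 a3 a4 a5
  row 2: b21 b22 a3 a4 b25
  row 3: a1 a2 b33 b34 a5
  row 4: b41 a2 b43 b44 a5
Rows 1 and 2 agree on MgrID; apply MgrID→ProjID and equate their ProjID entries.
Rows 1 and 3 agree on Budget; apply Budget→Start and equate their Start entries.
Rows 1 and 3 agree on Start; apply Start→MgrID and equate their MgrID entries.
Rows 1 and 3 agree on MgrID; apply MgrID→ProjID and equate their ProjID entries.
Row 1 is now all distinguished symbols — the join is lossless.

Yes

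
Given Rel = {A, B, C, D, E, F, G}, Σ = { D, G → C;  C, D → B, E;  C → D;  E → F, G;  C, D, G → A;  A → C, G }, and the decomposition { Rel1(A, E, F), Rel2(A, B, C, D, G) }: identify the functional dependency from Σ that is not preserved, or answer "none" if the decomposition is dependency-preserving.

E → F, G

Check E → F, G: no single fragment contains all of {E, F, G}, and the restricted closure of {E} across the fragments never reaches {F, G}.
D, G → C is preserved.
C, D → B, E is preserved.
C → D is preserved.
C, D, G → A is preserved.
A → C, G is preserved.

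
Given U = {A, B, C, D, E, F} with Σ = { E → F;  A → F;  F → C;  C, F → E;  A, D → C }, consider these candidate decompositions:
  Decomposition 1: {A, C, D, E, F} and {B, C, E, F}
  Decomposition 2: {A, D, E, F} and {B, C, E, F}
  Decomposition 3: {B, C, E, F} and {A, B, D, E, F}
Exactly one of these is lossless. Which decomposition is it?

Decomposition 1: common = {C, E, F}, closure = {C, E, F} → lossy.
Decomposition 2: common = {E, F}, closure = {C, E, F} → lossy.
Decomposition 3: common = {B, E, F}, closure = {B, C, E, F} → lossless.

Decomposition 3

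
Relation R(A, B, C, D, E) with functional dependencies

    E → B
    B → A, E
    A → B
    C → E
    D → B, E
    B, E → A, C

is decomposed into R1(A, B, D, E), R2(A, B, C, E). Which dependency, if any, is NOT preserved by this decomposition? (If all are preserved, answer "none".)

E → B lies within R1.
B → A, E lies within R1.
A → B lies within R1.
C → E lies within R2.
D → B, E lies within R1.
B, E → A, C lies within R2.
Every dependency is enforceable on the fragments, so the decomposition is dependency-preserving.

none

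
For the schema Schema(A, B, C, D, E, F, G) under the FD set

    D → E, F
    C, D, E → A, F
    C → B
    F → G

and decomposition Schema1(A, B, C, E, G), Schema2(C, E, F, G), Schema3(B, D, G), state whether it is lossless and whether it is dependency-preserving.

lossy and not dependency-preserving

Lossless test (chase): Rows 1 and 2 agree on C; apply C→B and equate their B entries. No row becomes fully distinguished — the join is lossy.
Dependency preservation: the restricted closure of {D} across the fragments never reaches {E, F}, so D → E, F cannot be enforced without a join — not preserved.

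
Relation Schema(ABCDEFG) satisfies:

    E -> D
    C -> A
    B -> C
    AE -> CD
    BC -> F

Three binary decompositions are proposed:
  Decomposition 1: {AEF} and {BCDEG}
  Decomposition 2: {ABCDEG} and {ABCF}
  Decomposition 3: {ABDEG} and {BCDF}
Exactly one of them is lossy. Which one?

Decomposition 1

Decomposition 1: common = {E}, closure = {DE} → lossy.
Decomposition 2: common = {ABC}, closure = {ABCF} → lossless.
Decomposition 3: common = {BD}, closure = {ABCDF} → lossless.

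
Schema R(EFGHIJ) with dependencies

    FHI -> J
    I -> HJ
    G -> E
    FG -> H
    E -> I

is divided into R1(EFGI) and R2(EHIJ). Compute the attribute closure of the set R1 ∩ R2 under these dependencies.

EHIJ

R1 ∩ R2 = {EI}.
I → HJ applies, adding HJ
Closure: {EHIJ}.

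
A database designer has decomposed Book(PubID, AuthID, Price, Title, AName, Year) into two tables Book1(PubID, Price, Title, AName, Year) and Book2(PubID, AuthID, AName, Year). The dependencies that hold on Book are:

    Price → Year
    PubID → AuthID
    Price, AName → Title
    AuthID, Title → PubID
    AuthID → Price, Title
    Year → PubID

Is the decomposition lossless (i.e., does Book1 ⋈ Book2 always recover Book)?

Yes

Common attributes: Book1 ∩ Book2 = {PubID, AName, Year}.
Closure of {PubID, AName, Year}: PubID → AuthID applies, adding AuthID; AuthID → Price, Title applies, adding Price, Title. So (PubID, AName, Year)⁺ = {PubID, AuthID, Price, Title, AName, Year}.
This closure contains every attribute of Book1, so Book1 ∩ Book2 → Book1. The join is lossless.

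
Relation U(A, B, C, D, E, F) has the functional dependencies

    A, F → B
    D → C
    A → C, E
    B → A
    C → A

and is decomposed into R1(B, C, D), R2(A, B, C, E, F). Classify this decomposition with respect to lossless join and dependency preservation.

Lossless test: (B, C)⁺ = {A, B, C, E}, which is a superkey of neither fragment — lossy.
Dependency preservation: every FD's attributes lie within a single fragment, so each can be enforced locally — preserved.

lossy but dependency-preserving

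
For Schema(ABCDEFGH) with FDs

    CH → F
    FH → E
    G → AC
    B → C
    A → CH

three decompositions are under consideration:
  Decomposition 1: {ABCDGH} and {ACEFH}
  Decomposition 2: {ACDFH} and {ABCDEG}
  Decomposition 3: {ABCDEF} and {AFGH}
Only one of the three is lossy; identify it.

Decomposition 1: common = {ACH}, closure = {ACEFH} → lossless.
Decomposition 2: common = {ACD}, closure = {ACDEFH} → lossless.
Decomposition 3: common = {AF}, closure = {ACEFH} → lossy.

Decomposition 3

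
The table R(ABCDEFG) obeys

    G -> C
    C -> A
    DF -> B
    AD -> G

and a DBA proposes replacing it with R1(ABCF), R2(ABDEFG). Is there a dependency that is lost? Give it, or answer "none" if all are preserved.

Check G → C: no single fragment contains all of {CG}, and the restricted closure of {G} across the fragments never reaches {C}.
C → A is preserved.
DF → B is preserved.
AD → G is preserved.

G -> C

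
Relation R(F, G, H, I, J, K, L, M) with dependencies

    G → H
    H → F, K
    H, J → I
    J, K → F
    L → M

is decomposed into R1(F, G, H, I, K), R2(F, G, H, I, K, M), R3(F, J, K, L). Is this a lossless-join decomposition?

No

Chase test. Columns are F, G, H, I, J, K, L, M; row i has aⱼ where attribute j ∈ Ri, else bᵢⱼ.
Initial tableau (one row per fragment):
  row 1: a1 a2 a3 a4 b15 a6 b17 b18
  row 2: a1 a2 a3 a4 b25 a6 b27 a8
  row 3: a1 b32 b33 b34 a5 a6 a7 b38
No row becomes fully distinguished — the join is lossy.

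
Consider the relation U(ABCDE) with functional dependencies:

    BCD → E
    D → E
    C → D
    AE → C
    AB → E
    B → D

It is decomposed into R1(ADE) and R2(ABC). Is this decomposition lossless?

Common attributes: R1 ∩ R2 = {A}.
No dependency enlarges {A}, so (A)⁺ = {A}.
The closure contains neither all of R1 = {ADE} nor all of R2 = {ABC}, so the common attributes are not a superkey of either fragment. The join is lossy.

No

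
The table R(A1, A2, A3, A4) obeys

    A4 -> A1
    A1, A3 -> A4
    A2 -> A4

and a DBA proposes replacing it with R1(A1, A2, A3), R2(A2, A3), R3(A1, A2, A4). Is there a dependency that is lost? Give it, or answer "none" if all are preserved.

A1, A3 -> A4

Check A1, A3 → A4: no single fragment contains all of {A1, A3, A4}, and the restricted closure of {A1, A3} across the fragments never reaches {A4}.
A4 → A1 is preserved.
A2 → A4 is preserved.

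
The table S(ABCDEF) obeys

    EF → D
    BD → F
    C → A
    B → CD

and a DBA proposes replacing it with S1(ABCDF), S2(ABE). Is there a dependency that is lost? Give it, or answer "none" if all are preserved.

Check EF → D: no single fragment contains all of {DEF}, and the restricted closure of {EF} across the fragments never reaches {D}.
BD → F is preserved.
C → A is preserved.
B → CD is preserved.

EF → D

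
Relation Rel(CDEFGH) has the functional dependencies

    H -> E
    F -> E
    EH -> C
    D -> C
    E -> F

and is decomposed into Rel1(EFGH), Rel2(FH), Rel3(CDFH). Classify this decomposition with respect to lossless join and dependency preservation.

lossy but dependency-preserving

Lossless test (chase): Rows 1 and 2 agree on H; apply H→E and equate their E entries. Rows 1 and 3 agree on H; apply H→E and equate their E entries. Rows 1 and 2 agree on EH; apply EH→C and equate their C entries. Rows 1 and 3 agree on EH; apply EH→C and equate their C entries. No row becomes fully distinguished — the join is lossy.
Dependency preservation: EH → C is not contained in any single fragment, but the restricted closure of its left-hand side across the fragments still reaches the right-hand side; the remaining FDs each lie inside some fragment. All dependencies are preserved.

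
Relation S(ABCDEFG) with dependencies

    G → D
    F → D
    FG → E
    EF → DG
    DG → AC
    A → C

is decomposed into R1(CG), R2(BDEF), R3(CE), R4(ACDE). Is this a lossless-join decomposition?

No

Chase test. Columns are ABCDEFG; row i has aⱼ where attribute j ∈ Ri, else bᵢⱼ.
Initial tableau (one row per fragment):
  row 1: b11 b12 a3 b14 b15 b16 a7
  row 2: b21 a2 b23 a4 a5 a6 b27
  row 3: b31 b32 a3 b34 a5 b36 b37
  row 4: a1 b42 a3 a4 a5 b46 b47
No row becomes fully distinguished — the join is lossy.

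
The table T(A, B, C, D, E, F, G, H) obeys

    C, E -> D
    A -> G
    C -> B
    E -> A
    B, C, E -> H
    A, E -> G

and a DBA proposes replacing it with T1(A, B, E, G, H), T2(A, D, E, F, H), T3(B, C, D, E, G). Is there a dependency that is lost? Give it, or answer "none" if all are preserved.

Check B, C, E → H: no single fragment contains all of {B, C, E, H}, and the restricted closure of {B, C, E} across the fragments never reaches {H}.
C, E → D is preserved.
A → G is preserved.
C → B is preserved.
E → A is preserved.
A, E → G is preserved.

B, C, E -> H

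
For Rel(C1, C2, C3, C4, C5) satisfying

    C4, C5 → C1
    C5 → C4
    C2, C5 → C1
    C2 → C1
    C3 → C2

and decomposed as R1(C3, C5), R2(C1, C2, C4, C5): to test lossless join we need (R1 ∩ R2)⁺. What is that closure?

C1, C4, C5

R1 ∩ R2 = {C5}.
C5 → C4 applies, adding C4
C4, C5 → C1 applies, adding C1
Closure: {C1, C4, C5}.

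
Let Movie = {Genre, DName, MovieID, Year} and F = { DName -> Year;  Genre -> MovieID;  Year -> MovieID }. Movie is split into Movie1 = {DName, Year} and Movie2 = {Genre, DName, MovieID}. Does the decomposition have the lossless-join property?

Yes

Common attributes: Movie1 ∩ Movie2 = {DName}.
Closure of {DName}: DName → Year applies, adding Year; Year → MovieID applies, adding MovieID. So (DName)⁺ = {DName, MovieID, Year}.
This closure contains every attribute of Movie1, so Movie1 ∩ Movie2 → Movie1. The join is lossless.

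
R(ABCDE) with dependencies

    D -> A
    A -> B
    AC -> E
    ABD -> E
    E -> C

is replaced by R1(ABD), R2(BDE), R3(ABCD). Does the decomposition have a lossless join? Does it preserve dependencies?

lossless but not dependency-preserving

Lossless test (chase): Rows 1 and 2 agree on D; apply D→A and equate their A entries. Rows 1 and 2 agree on ABD; apply ABD→E and equate their E entries. Rows 1 and 3 agree on ABD; apply ABD→E and equate their E entries. Rows 1 and 2 agree on E; apply E→C and equate their C entries. Rows 1 and 3 agree on E; apply E→C and equate their C entries. Row 1 is now all distinguished symbols — the join is lossless.
Dependency preservation: the restricted closure of {AC} across the fragments never reaches {E}, so AC → E cannot be enforced without a join — not preserved.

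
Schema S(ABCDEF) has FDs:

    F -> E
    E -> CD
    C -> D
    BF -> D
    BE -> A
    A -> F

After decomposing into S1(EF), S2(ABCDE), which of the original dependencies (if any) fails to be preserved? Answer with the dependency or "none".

Check A → F: no single fragment contains all of {AF}, and the restricted closure of {A} across the fragments never reaches {F}.
F → E is preserved.
E → CD is preserved.
C → D is preserved.
BF → D is preserved.
BE → A is preserved.

A -> F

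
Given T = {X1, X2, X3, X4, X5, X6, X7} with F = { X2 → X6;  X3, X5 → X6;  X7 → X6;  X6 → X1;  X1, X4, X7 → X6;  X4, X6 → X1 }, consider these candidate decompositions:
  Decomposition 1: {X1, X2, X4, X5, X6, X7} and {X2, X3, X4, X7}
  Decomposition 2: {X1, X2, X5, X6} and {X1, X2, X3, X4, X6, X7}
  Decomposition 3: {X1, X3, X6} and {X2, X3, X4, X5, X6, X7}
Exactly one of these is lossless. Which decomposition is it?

Decomposition 3

Decomposition 1: common = {X2, X4, X7}, closure = {X1, X2, X4, X6, X7} → lossy.
Decomposition 2: common = {X1, X2, X6}, closure = {X1, X2, X6} → lossy.
Decomposition 3: common = {X3, X6}, closure = {X1, X3, X6} → lossless.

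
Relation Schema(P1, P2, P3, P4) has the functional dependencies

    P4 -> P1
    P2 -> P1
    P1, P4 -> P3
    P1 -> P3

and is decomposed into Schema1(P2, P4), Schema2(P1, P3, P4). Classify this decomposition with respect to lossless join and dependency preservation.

Lossless test: (P4)⁺ = {P1, P3, P4}, which contains all of one fragment — lossless.
Dependency preservation: the restricted closure of {P2} across the fragments never reaches {P1}, so P2 → P1 cannot be enforced without a join — not preserved.

lossless but not dependency-preserving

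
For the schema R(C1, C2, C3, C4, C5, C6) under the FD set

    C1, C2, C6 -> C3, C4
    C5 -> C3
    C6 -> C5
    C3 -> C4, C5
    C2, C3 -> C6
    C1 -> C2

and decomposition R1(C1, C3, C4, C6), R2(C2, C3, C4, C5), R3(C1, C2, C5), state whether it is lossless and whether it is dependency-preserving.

lossless but not dependency-preserving

Lossless test (chase): Rows 2 and 3 agree on C5; apply C5→C3 and equate their C3 entries. Rows 1 and 2 agree on C3; apply C3→C4, C5 and equate their C4, C5 entries. Rows 1 and 3 agree on C3; apply C3→C4, C5 and equate their C4, C5 entries. Rows 2 and 3 agree on C2, C3; apply C2, C3→C6 and equate their C6 entries. Rows 1 and 3 agree on C1; apply C1→C2 and equate their C2 entries. Rows 1 and 2 agree on C2, C3; apply C2, C3→C6 and equate their C6 entries. Row 1 is now all distinguished symbols — the join is lossless.
Dependency preservation: the restricted closure of {C2, C3} across the fragments never reaches {C6}, so C2, C3 → C6 cannot be enforced without a join — not preserved.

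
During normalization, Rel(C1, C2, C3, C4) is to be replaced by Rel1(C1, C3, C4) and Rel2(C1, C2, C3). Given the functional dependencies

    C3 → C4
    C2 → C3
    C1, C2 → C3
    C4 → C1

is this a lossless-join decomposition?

Common attributes: Rel1 ∩ Rel2 = {C1, C3}.
Closure of {C1, C3}: C3 → C4 applies, adding C4. So (C1, C3)⁺ = {C1, C3, C4}.
This closure contains every attribute of Rel1, so Rel1 ∩ Rel2 → Rel1. The join is lossless.

Yes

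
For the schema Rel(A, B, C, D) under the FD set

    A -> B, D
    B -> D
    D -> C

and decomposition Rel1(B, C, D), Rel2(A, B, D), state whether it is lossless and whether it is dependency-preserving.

lossless and dependency-preserving

Lossless test: (B, D)⁺ = {B, C, D}, which contains all of one fragment — lossless.
Dependency preservation: every FD's attributes lie within a single fragment, so each can be enforced locally — preserved.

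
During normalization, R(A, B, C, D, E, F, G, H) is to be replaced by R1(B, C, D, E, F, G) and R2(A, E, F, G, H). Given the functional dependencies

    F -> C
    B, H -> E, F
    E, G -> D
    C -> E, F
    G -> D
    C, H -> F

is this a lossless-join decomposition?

Common attributes: R1 ∩ R2 = {E, F, G}.
Closure of {E, F, G}: F → C applies, adding C; E, G → D applies, adding D. So (E, F, G)⁺ = {C, D, E, F, G}.
The closure contains neither all of R1 = {B, C, D, E, F, G} nor all of R2 = {A, E, F, G, H}, so the common attributes are not a superkey of either fragment. The join is lossy.

No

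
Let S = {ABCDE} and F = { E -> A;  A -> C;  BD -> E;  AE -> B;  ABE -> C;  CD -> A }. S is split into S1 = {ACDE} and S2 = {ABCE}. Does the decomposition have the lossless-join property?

Common attributes: S1 ∩ S2 = {ACE}.
Closure of {ACE}: AE → B applies, adding B. So (ACE)⁺ = {ABCE}.
This closure contains every attribute of S2, so S1 ∩ S2 → S2. The join is lossless.

Yes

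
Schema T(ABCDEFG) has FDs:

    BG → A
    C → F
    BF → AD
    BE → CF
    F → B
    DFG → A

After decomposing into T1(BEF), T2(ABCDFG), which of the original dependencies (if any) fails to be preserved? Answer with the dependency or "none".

Check BE → CF: no single fragment contains all of {BCEF}, and the restricted closure of {BE} across the fragments never reaches {CF}.
BG → A is preserved.
C → F is preserved.
BF → AD is preserved.
F → B is preserved.
DFG → A is preserved.

BE → CF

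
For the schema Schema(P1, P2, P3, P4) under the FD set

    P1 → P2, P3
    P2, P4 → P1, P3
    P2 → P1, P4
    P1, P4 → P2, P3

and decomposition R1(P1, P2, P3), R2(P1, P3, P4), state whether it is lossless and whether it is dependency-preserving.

Lossless test: (P1, P3)⁺ = {P1, P2, P3, P4}, which contains all of one fragment — lossless.
Dependency preservation: P2, P4 → P1, P3; P2 → P1, P4; P1, P4 → P2, P3 are not contained in any single fragment, but the restricted closure of each left-hand side across the fragments still reaches the right-hand side; the remaining FDs each lie inside some fragment. All dependencies are preserved.

lossless and dependency-preserving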